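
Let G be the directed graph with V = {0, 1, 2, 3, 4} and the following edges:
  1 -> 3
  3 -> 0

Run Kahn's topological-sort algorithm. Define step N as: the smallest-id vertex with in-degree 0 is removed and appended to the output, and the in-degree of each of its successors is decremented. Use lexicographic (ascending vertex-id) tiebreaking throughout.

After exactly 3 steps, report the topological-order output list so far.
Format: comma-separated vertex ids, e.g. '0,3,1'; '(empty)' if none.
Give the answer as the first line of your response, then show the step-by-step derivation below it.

1,2,3

step 1: output 1; order=[1]; indeg=(1,0,0,0,0)
step 2: output 2; order=[1,2]; indeg=(1,0,0,0,0)
step 3: output 3; order=[1,2,3]; indeg=(0,0,0,0,0)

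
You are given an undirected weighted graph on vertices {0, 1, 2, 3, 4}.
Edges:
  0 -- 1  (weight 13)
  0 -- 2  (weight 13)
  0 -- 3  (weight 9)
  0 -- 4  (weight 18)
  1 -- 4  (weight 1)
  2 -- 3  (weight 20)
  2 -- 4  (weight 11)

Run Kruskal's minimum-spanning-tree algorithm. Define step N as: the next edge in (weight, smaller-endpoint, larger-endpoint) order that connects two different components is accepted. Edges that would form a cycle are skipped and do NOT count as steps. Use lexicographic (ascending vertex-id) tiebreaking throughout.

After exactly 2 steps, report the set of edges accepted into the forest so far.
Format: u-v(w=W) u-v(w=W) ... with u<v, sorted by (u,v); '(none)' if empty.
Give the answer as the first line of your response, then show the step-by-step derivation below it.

0-3(w=9) 1-4(w=1)

step 1: add edge 1-4 (w=1); MST = {1-4(w=1)}
step 2: add edge 0-3 (w=9); MST = {0-3(w=9) 1-4(w=1)}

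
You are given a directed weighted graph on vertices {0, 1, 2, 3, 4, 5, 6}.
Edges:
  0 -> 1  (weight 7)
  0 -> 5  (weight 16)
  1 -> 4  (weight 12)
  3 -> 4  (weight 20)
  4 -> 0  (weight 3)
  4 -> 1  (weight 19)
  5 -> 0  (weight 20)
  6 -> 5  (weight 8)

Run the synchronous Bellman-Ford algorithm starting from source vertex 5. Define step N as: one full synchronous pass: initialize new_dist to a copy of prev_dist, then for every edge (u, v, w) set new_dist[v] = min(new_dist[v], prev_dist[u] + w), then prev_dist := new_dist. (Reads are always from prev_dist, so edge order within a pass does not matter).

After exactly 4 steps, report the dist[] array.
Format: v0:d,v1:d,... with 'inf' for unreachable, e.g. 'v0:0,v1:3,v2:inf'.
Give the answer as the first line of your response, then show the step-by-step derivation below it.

v0:20,v1:27,v2:inf,v3:inf,v4:39,v5:0,v6:inf

step 1: dist = v0:20,v1:inf,v2:inf,v3:inf,v4:inf,v5:0,v6:inf
step 2: dist = v0:20,v1:27,v2:inf,v3:inf,v4:inf,v5:0,v6:inf
step 3: dist = v0:20,v1:27,v2:inf,v3:inf,v4:39,v5:0,v6:inf
step 4: dist = v0:20,v1:27,v2:inf,v3:inf,v4:39,v5:0,v6:inf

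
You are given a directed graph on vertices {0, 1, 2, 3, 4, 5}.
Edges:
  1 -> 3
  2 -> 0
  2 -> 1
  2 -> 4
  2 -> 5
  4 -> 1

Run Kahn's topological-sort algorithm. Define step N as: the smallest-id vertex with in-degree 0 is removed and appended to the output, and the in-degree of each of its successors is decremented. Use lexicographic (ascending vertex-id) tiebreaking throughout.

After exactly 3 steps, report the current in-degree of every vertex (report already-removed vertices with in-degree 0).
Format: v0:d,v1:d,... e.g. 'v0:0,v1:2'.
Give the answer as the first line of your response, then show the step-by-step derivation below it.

v0:0,v1:0,v2:0,v3:1,v4:0,v5:0

step 1: output 2; order=[2]; indeg=(0,1,0,1,0,0)
step 2: output 0; order=[2,0]; indeg=(0,1,0,1,0,0)
step 3: output 4; order=[2,0,4]; indeg=(0,0,0,1,0,0)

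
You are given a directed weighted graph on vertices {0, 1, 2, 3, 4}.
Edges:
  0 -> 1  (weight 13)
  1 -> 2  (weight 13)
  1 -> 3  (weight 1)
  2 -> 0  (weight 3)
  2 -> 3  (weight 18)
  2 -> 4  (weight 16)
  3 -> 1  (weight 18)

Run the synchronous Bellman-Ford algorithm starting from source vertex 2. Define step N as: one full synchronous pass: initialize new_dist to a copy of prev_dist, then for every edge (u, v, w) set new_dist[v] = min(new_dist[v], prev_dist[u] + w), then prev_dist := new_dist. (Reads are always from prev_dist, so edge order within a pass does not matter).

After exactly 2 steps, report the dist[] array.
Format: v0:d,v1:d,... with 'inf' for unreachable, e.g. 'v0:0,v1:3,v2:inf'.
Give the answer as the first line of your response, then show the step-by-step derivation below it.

v0:3,v1:16,v2:0,v3:18,v4:16

step 1: dist = v0:3,v1:inf,v2:0,v3:18,v4:16
step 2: dist = v0:3,v1:16,v2:0,v3:18,v4:16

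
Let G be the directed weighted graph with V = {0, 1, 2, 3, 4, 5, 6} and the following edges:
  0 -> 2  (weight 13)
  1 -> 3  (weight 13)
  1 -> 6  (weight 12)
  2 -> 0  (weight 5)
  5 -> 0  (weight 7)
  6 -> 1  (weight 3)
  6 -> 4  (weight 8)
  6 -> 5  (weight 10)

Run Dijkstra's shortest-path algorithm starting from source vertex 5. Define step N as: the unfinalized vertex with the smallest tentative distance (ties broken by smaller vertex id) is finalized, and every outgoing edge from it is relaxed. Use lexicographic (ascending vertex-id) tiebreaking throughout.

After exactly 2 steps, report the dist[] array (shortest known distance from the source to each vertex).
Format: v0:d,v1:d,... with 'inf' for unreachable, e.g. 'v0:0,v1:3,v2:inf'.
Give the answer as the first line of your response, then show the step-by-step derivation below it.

v0:7,v1:inf,v2:20,v3:inf,v4:inf,v5:0,v6:inf

step 1: dist = v0:7,v1:inf,v2:inf,v3:inf,v4:inf,v5:0,v6:inf
step 2: dist = v0:7,v1:inf,v2:20,v3:inf,v4:inf,v5:0,v6:inf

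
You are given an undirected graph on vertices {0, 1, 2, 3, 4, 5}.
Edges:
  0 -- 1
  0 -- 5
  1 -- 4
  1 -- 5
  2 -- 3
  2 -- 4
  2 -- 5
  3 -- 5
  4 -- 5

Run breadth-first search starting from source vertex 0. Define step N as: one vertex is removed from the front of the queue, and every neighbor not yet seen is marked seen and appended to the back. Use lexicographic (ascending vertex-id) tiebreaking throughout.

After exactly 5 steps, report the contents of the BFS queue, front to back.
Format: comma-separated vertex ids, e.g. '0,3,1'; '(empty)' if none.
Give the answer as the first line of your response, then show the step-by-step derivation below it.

3

step 1: dequeue 0; queue=[1,5]; order=0
step 2: dequeue 1; queue=[5,4]; order=0,1
step 3: dequeue 5; queue=[4,2,3]; order=0,1,5
step 4: dequeue 4; queue=[2,3]; order=0,1,5,4
step 5: dequeue 2; queue=[3]; order=0,1,5,4,2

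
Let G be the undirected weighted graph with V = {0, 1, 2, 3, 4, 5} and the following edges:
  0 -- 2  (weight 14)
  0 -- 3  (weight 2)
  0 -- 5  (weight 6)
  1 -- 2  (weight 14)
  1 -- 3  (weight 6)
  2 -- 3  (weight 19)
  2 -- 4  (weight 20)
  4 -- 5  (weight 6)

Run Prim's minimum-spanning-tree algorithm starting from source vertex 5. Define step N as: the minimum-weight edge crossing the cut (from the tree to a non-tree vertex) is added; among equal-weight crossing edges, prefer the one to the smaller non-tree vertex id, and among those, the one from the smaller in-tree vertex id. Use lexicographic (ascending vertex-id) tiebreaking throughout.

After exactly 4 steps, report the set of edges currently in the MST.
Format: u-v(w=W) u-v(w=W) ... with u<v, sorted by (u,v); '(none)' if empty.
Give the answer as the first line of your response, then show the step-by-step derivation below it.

0-3(w=2) 0-5(w=6) 1-3(w=6) 4-5(w=6)

step 1: add edge 0-5 (w=6); MST = {0-5(w=6)}
step 2: add edge 0-3 (w=2); MST = {0-3(w=2) 0-5(w=6)}
step 3: add edge 1-3 (w=6); MST = {0-3(w=2) 0-5(w=6) 1-3(w=6)}
step 4: add edge 4-5 (w=6); MST = {0-3(w=2) 0-5(w=6) 1-3(w=6) 4-5(w=6)}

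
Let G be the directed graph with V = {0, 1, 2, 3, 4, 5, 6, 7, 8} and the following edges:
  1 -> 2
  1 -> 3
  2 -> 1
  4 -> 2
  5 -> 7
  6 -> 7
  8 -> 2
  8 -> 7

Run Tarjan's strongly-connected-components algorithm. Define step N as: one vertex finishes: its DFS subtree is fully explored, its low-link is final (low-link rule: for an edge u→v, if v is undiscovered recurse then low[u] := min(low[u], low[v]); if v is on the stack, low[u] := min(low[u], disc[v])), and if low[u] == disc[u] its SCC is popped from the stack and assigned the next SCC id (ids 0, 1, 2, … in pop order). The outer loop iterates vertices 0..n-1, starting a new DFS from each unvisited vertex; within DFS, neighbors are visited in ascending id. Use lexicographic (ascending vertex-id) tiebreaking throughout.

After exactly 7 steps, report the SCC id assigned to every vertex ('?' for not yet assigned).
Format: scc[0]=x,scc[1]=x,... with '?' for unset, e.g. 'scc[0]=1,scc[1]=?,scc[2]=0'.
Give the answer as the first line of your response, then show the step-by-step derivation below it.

scc[0]=0,scc[1]=2,scc[2]=2,scc[3]=1,scc[4]=3,scc[5]=5,scc[6]=?,scc[7]=4,scc[8]=?

step 1: low=(low[0]=0,low[1]=?,low[2]=?,low[3]=?,low[4]=?,low[5]=?,low[6]=?,low[7]=?,low[8]=?); scc=(scc[0]=0,scc[1]=?,scc[2]=?,scc[3]=?,scc[4]=?,scc[5]=?,scc[6]=?,scc[7]=?,scc[8]=?)
step 2: low=(low[0]=0,low[1]=1,low[2]=1,low[3]=?,low[4]=?,low[5]=?,low[6]=?,low[7]=?,low[8]=?); scc=(scc[0]=0,scc[1]=?,scc[2]=?,scc[3]=?,scc[4]=?,scc[5]=?,scc[6]=?,scc[7]=?,scc[8]=?)
step 3: low=(low[0]=0,low[1]=1,low[2]=1,low[3]=3,low[4]=?,low[5]=?,low[6]=?,low[7]=?,low[8]=?); scc=(scc[0]=0,scc[1]=?,scc[2]=?,scc[3]=1,scc[4]=?,scc[5]=?,scc[6]=?,scc[7]=?,scc[8]=?)
step 4: low=(low[0]=0,low[1]=1,low[2]=1,low[3]=3,low[4]=?,low[5]=?,low[6]=?,low[7]=?,low[8]=?); scc=(scc[0]=0,scc[1]=2,scc[2]=2,scc[3]=1,scc[4]=?,scc[5]=?,scc[6]=?,scc[7]=?,scc[8]=?)
step 5: low=(low[0]=0,low[1]=1,low[2]=1,low[3]=3,low[4]=4,low[5]=?,low[6]=?,low[7]=?,low[8]=?); scc=(scc[0]=0,scc[1]=2,scc[2]=2,scc[3]=1,scc[4]=3,scc[5]=?,scc[6]=?,scc[7]=?,scc[8]=?)
step 6: low=(low[0]=0,low[1]=1,low[2]=1,low[3]=3,low[4]=4,low[5]=5,low[6]=?,low[7]=6,low[8]=?); scc=(scc[0]=0,scc[1]=2,scc[2]=2,scc[3]=1,scc[4]=3,scc[5]=?,scc[6]=?,scc[7]=4,scc[8]=?)
step 7: low=(low[0]=0,low[1]=1,low[2]=1,low[3]=3,low[4]=4,low[5]=5,low[6]=?,low[7]=6,low[8]=?); scc=(scc[0]=0,scc[1]=2,scc[2]=2,scc[3]=1,scc[4]=3,scc[5]=5,scc[6]=?,scc[7]=4,scc[8]=?)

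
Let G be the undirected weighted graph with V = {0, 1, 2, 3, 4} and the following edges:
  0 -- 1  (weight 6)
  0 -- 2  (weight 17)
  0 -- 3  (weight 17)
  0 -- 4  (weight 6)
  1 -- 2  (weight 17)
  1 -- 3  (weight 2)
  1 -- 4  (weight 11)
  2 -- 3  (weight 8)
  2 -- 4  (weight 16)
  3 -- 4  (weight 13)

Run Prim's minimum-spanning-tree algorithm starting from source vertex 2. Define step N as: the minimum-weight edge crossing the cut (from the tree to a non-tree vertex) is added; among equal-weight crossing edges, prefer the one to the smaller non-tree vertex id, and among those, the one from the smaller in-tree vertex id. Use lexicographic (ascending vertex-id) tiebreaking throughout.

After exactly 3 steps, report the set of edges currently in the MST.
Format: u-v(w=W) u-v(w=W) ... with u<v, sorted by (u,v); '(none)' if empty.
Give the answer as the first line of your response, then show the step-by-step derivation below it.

0-1(w=6) 1-3(w=2) 2-3(w=8)

step 1: add edge 2-3 (w=8); MST = {2-3(w=8)}
step 2: add edge 1-3 (w=2); MST = {1-3(w=2) 2-3(w=8)}
step 3: add edge 0-1 (w=6); MST = {0-1(w=6) 1-3(w=2) 2-3(w=8)}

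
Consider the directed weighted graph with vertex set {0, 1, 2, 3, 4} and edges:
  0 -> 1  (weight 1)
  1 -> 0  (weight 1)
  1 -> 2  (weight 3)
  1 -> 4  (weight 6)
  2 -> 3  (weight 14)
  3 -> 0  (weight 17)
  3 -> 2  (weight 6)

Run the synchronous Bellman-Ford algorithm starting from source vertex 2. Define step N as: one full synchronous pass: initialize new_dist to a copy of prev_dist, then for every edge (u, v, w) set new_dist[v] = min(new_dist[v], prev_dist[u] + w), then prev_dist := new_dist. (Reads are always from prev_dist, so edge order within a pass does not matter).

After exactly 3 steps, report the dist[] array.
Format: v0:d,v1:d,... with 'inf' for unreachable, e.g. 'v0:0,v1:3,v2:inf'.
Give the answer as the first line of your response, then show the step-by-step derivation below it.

v0:31,v1:32,v2:0,v3:14,v4:inf

step 1: dist = v0:inf,v1:inf,v2:0,v3:14,v4:inf
step 2: dist = v0:31,v1:inf,v2:0,v3:14,v4:inf
step 3: dist = v0:31,v1:32,v2:0,v3:14,v4:inf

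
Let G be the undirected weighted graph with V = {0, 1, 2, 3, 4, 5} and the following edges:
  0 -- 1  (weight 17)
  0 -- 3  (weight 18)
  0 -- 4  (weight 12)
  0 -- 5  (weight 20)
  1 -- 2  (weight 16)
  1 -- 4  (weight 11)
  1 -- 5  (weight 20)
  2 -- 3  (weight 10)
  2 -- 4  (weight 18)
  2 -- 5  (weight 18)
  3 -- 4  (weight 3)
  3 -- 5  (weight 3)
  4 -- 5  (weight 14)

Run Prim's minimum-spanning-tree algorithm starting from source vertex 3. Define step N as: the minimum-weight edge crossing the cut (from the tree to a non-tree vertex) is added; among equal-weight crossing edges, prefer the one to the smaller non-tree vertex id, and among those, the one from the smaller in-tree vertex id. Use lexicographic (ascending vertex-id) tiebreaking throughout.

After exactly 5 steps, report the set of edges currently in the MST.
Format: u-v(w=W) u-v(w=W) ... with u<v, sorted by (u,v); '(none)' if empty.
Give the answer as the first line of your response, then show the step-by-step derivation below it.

0-4(w=12) 1-4(w=11) 2-3(w=10) 3-4(w=3) 3-5(w=3)

step 1: add edge 3-4 (w=3); MST = {3-4(w=3)}
step 2: add edge 3-5 (w=3); MST = {3-4(w=3) 3-5(w=3)}
step 3: add edge 2-3 (w=10); MST = {2-3(w=10) 3-4(w=3) 3-5(w=3)}
step 4: add edge 1-4 (w=11); MST = {1-4(w=11) 2-3(w=10) 3-4(w=3) 3-5(w=3)}
step 5: add edge 0-4 (w=12); MST = {0-4(w=12) 1-4(w=11) 2-3(w=10) 3-4(w=3) 3-5(w=3)}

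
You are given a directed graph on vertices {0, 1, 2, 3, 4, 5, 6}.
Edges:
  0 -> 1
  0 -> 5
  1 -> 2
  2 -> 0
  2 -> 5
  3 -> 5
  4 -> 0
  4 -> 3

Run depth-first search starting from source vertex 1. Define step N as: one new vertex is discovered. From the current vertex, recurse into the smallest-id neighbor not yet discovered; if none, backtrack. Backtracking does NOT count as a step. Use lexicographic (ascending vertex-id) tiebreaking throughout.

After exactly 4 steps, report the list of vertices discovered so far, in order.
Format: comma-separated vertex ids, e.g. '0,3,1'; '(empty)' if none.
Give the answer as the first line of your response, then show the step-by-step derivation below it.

1,2,0,5

step 1: discover 1; path=1; order=1
step 2: discover 2; path=1>2; order=1,2
step 3: discover 0; path=1>2>0; order=1,2,0
step 4: discover 5; path=1>2>0>5; order=1,2,0,5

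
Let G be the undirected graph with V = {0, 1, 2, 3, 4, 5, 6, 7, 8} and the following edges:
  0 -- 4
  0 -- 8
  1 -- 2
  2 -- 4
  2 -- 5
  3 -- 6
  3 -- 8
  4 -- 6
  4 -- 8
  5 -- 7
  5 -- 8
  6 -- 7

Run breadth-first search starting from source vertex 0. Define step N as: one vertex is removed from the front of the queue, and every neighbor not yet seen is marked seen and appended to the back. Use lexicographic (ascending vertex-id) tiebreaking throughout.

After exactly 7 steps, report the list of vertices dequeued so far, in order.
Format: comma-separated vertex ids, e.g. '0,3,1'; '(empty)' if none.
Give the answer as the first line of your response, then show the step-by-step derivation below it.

0,4,8,2,6,3,5

step 1: dequeue 0; queue=[4,8]; order=0
step 2: dequeue 4; queue=[8,2,6]; order=0,4
step 3: dequeue 8; queue=[2,6,3,5]; order=0,4,8
step 4: dequeue 2; queue=[6,3,5,1]; order=0,4,8,2
step 5: dequeue 6; queue=[3,5,1,7]; order=0,4,8,2,6
step 6: dequeue 3; queue=[5,1,7]; order=0,4,8,2,6,3
step 7: dequeue 5; queue=[1,7]; order=0,4,8,2,6,3,5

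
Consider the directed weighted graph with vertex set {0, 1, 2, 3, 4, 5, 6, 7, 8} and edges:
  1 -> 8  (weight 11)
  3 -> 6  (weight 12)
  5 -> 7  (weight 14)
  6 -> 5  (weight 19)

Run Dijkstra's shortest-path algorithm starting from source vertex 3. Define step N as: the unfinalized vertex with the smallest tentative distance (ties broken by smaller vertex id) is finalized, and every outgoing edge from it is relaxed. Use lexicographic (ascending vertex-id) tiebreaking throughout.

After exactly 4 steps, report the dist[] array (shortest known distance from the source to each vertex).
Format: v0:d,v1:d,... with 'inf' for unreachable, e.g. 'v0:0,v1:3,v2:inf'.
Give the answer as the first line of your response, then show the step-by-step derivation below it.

v0:inf,v1:inf,v2:inf,v3:0,v4:inf,v5:31,v6:12,v7:45,v8:inf

step 1: dist = v0:inf,v1:inf,v2:inf,v3:0,v4:inf,v5:inf,v6:12,v7:inf,v8:inf
step 2: dist = v0:inf,v1:inf,v2:inf,v3:0,v4:inf,v5:31,v6:12,v7:inf,v8:inf
step 3: dist = v0:inf,v1:inf,v2:inf,v3:0,v4:inf,v5:31,v6:12,v7:45,v8:inf
step 4: dist = v0:inf,v1:inf,v2:inf,v3:0,v4:inf,v5:31,v6:12,v7:45,v8:inf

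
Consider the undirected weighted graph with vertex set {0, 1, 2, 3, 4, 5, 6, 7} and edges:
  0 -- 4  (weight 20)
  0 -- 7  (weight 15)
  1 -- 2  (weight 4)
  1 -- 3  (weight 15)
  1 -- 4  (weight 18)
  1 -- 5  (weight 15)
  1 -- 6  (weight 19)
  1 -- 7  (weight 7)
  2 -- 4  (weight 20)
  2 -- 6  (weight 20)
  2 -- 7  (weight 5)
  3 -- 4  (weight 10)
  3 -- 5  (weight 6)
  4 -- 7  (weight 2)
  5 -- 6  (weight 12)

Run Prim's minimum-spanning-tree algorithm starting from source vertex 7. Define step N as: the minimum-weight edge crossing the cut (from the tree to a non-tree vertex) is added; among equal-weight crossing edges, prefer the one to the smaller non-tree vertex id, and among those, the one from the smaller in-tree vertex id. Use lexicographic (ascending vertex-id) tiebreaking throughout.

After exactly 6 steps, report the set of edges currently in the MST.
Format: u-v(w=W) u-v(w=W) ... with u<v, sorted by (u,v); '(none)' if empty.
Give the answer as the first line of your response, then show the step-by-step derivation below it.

1-2(w=4) 2-7(w=5) 3-4(w=10) 3-5(w=6) 4-7(w=2) 5-6(w=12)

step 1: add edge 4-7 (w=2); MST = {4-7(w=2)}
step 2: add edge 2-7 (w=5); MST = {2-7(w=5) 4-7(w=2)}
step 3: add edge 1-2 (w=4); MST = {1-2(w=4) 2-7(w=5) 4-7(w=2)}
step 4: add edge 3-4 (w=10); MST = {1-2(w=4) 2-7(w=5) 3-4(w=10) 4-7(w=2)}
step 5: add edge 3-5 (w=6); MST = {1-2(w=4) 2-7(w=5) 3-4(w=10) 3-5(w=6) 4-7(w=2)}
step 6: add edge 5-6 (w=12); MST = {1-2(w=4) 2-7(w=5) 3-4(w=10) 3-5(w=6) 4-7(w=2) 5-6(w=12)}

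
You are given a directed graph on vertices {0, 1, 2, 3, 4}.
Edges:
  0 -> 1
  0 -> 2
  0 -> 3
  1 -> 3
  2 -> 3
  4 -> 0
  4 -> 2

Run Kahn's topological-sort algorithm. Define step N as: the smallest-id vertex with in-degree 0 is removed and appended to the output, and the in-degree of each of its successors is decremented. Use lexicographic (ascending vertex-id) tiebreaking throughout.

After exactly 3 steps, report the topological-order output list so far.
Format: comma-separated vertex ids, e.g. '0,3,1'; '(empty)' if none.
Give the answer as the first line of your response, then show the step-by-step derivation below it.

4,0,1

step 1: output 4; order=[4]; indeg=(0,1,1,3,0)
step 2: output 0; order=[4,0]; indeg=(0,0,0,2,0)
step 3: output 1; order=[4,0,1]; indeg=(0,0,0,1,0)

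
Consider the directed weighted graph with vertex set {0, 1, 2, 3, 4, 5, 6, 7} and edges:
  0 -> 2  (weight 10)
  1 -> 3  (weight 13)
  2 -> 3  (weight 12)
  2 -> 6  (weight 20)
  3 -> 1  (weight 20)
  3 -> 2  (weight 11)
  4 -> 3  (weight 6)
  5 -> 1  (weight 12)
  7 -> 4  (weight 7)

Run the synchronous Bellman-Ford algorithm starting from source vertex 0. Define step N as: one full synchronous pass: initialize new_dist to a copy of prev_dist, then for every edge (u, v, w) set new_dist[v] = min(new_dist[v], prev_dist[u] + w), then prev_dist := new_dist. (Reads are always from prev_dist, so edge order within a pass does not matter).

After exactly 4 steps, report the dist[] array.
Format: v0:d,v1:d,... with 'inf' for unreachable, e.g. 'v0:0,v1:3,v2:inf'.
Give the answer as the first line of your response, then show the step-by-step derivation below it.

v0:0,v1:42,v2:10,v3:22,v4:inf,v5:inf,v6:30,v7:inf

step 1: dist = v0:0,v1:inf,v2:10,v3:inf,v4:inf,v5:inf,v6:inf,v7:inf
step 2: dist = v0:0,v1:inf,v2:10,v3:22,v4:inf,v5:inf,v6:30,v7:inf
step 3: dist = v0:0,v1:42,v2:10,v3:22,v4:inf,v5:inf,v6:30,v7:inf
step 4: dist = v0:0,v1:42,v2:10,v3:22,v4:inf,v5:inf,v6:30,v7:inf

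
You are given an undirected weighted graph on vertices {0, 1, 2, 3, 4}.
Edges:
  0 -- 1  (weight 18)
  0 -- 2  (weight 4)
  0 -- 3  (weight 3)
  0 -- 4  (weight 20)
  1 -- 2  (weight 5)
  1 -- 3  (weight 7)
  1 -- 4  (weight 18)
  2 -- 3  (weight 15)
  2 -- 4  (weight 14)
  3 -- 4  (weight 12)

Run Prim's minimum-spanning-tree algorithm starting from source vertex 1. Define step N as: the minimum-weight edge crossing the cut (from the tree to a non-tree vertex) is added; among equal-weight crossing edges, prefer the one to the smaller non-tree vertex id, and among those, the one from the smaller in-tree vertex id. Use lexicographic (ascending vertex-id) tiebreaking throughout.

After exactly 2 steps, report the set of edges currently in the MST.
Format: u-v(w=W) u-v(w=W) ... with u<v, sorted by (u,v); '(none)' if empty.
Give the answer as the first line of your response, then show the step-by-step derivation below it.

0-2(w=4) 1-2(w=5)

step 1: add edge 1-2 (w=5); MST = {1-2(w=5)}
step 2: add edge 0-2 (w=4); MST = {0-2(w=4) 1-2(w=5)}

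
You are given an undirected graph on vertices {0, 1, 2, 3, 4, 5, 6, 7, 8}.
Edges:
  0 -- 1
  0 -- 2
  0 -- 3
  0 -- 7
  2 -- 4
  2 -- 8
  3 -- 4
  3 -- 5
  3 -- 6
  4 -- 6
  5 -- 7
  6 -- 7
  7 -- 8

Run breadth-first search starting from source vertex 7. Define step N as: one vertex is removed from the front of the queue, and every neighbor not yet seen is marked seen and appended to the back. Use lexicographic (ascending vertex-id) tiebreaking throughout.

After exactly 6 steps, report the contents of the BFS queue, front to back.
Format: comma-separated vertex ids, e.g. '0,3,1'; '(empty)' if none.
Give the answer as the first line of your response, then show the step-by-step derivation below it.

2,3,4

step 1: dequeue 7; queue=[0,5,6,8]; order=7
step 2: dequeue 0; queue=[5,6,8,1,2,3]; order=7,0
step 3: dequeue 5; queue=[6,8,1,2,3]; order=7,0,5
step 4: dequeue 6; queue=[8,1,2,3,4]; order=7,0,5,6
step 5: dequeue 8; queue=[1,2,3,4]; order=7,0,5,6,8
step 6: dequeue 1; queue=[2,3,4]; order=7,0,5,6,8,1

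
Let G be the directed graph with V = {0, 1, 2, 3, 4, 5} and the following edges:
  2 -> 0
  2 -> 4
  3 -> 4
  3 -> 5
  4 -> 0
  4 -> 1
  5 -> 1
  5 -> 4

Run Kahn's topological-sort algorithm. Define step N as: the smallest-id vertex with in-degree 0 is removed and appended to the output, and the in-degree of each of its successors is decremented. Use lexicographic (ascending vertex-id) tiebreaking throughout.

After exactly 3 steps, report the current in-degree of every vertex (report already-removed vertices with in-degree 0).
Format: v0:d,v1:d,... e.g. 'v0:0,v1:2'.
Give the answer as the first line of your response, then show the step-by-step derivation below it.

v0:1,v1:1,v2:0,v3:0,v4:0,v5:0

step 1: output 2; order=[2]; indeg=(1,2,0,0,2,1)
step 2: output 3; order=[2,3]; indeg=(1,2,0,0,1,0)
step 3: output 5; order=[2,3,5]; indeg=(1,1,0,0,0,0)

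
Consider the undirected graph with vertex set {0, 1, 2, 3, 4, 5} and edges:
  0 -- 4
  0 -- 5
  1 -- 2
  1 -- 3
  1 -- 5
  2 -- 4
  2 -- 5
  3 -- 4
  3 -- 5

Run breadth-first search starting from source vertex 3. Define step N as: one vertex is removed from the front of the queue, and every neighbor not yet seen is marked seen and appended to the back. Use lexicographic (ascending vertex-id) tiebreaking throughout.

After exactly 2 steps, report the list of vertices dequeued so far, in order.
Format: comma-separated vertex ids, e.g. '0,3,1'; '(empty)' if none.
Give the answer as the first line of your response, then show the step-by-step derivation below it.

3,1

step 1: dequeue 3; queue=[1,4,5]; order=3
step 2: dequeue 1; queue=[4,5,2]; order=3,1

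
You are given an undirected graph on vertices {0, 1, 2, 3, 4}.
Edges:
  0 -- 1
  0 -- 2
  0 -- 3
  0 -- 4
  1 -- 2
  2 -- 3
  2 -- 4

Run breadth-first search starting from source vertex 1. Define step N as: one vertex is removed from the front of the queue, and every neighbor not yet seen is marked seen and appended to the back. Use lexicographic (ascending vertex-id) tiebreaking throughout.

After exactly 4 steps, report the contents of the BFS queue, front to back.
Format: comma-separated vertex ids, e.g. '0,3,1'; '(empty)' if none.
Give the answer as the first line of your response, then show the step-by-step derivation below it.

4

step 1: dequeue 1; queue=[0,2]; order=1
step 2: dequeue 0; queue=[2,3,4]; order=1,0
step 3: dequeue 2; queue=[3,4]; order=1,0,2
step 4: dequeue 3; queue=[4]; order=1,0,2,3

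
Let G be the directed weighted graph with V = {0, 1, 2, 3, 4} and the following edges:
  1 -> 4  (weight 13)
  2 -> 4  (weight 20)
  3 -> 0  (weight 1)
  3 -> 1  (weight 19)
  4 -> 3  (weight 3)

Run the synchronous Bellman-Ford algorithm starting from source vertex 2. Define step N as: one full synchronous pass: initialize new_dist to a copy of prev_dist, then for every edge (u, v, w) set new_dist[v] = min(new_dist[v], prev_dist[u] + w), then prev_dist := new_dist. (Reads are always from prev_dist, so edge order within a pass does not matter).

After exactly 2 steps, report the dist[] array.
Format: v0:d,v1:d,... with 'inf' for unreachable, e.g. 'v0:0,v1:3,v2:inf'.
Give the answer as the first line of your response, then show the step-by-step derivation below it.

v0:inf,v1:inf,v2:0,v3:23,v4:20

step 1: dist = v0:inf,v1:inf,v2:0,v3:inf,v4:20
step 2: dist = v0:inf,v1:inf,v2:0,v3:23,v4:20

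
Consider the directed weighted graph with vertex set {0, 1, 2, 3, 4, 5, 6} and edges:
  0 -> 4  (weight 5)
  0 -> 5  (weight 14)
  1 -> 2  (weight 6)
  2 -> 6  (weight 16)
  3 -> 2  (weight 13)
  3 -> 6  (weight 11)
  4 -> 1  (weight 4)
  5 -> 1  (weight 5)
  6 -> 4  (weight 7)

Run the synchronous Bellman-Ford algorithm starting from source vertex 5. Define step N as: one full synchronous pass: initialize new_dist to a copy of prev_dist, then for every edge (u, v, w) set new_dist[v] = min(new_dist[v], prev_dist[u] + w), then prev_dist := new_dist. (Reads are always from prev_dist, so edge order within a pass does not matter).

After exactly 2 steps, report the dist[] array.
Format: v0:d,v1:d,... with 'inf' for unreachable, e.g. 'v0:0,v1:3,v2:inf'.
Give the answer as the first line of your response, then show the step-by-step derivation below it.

v0:inf,v1:5,v2:11,v3:inf,v4:inf,v5:0,v6:inf

step 1: dist = v0:inf,v1:5,v2:inf,v3:inf,v4:inf,v5:0,v6:inf
step 2: dist = v0:inf,v1:5,v2:11,v3:inf,v4:inf,v5:0,v6:inf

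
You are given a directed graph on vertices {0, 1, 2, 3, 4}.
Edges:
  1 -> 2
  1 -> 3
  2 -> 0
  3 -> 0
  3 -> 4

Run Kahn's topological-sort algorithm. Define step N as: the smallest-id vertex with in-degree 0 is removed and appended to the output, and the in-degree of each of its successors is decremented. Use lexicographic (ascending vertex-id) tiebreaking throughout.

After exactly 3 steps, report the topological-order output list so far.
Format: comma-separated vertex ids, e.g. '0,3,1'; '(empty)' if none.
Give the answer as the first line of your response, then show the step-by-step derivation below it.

1,2,3

step 1: output 1; order=[1]; indeg=(2,0,0,0,1)
step 2: output 2; order=[1,2]; indeg=(1,0,0,0,1)
step 3: output 3; order=[1,2,3]; indeg=(0,0,0,0,0)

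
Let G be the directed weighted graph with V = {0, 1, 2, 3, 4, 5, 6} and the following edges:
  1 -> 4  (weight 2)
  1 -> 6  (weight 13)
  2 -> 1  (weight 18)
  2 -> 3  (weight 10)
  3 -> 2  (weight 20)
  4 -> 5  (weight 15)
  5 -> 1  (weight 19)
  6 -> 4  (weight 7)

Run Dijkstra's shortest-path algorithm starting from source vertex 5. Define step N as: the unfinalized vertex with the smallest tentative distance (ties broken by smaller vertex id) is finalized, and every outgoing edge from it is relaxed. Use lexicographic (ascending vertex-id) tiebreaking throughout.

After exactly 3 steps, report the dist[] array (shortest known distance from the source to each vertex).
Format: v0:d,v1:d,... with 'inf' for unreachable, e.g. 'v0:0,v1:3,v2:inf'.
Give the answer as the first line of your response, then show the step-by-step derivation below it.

v0:inf,v1:19,v2:inf,v3:inf,v4:21,v5:0,v6:32

step 1: dist = v0:inf,v1:19,v2:inf,v3:inf,v4:inf,v5:0,v6:inf
step 2: dist = v0:inf,v1:19,v2:inf,v3:inf,v4:21,v5:0,v6:32
step 3: dist = v0:inf,v1:19,v2:inf,v3:inf,v4:21,v5:0,v6:32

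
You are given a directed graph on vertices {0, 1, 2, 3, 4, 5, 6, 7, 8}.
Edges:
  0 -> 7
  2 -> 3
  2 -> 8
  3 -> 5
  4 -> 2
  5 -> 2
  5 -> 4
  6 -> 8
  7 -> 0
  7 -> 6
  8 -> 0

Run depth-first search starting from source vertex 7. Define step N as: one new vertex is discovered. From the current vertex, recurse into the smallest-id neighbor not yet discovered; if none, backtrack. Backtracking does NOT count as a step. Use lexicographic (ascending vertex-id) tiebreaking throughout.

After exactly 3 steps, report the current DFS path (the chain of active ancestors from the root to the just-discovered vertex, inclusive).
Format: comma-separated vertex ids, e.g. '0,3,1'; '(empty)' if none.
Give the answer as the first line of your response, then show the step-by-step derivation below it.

7,6

step 1: discover 7; path=7; order=7
step 2: discover 0; path=7>0; order=7,0
step 3: discover 6; path=7>6; order=7,0,6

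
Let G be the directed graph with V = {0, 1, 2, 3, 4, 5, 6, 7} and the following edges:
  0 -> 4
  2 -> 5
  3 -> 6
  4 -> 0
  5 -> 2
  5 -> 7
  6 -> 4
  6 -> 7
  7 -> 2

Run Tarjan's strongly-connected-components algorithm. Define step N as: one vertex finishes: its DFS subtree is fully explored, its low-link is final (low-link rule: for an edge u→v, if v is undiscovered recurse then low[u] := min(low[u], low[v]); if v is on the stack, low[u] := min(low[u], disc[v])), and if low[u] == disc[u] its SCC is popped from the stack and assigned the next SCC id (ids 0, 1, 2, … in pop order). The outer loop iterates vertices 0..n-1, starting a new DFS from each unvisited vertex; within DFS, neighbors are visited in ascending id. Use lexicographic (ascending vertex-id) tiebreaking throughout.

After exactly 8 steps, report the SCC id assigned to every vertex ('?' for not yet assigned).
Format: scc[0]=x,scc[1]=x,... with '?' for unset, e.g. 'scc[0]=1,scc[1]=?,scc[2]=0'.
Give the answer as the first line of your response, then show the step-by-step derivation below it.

scc[0]=0,scc[1]=1,scc[2]=2,scc[3]=4,scc[4]=0,scc[5]=2,scc[6]=3,scc[7]=2

step 1: low=(low[0]=0,low[1]=?,low[2]=?,low[3]=?,low[4]=0,low[5]=?,low[6]=?,low[7]=?); scc=(scc[0]=?,scc[1]=?,scc[2]=?,scc[3]=?,scc[4]=?,scc[5]=?,scc[6]=?,scc[7]=?)
step 2: low=(low[0]=0,low[1]=?,low[2]=?,low[3]=?,low[4]=0,low[5]=?,low[6]=?,low[7]=?); scc=(scc[0]=0,scc[1]=?,scc[2]=?,scc[3]=?,scc[4]=0,scc[5]=?,scc[6]=?,scc[7]=?)
step 3: low=(low[0]=0,low[1]=2,low[2]=?,low[3]=?,low[4]=0,low[5]=?,low[6]=?,low[7]=?); scc=(scc[0]=0,scc[1]=1,scc[2]=?,scc[3]=?,scc[4]=0,scc[5]=?,scc[6]=?,scc[7]=?)
step 4: low=(low[0]=0,low[1]=2,low[2]=3,low[3]=?,low[4]=0,low[5]=3,low[6]=?,low[7]=3); scc=(scc[0]=0,scc[1]=1,scc[2]=?,scc[3]=?,scc[4]=0,scc[5]=?,scc[6]=?,scc[7]=?)
step 5: low=(low[0]=0,low[1]=2,low[2]=3,low[3]=?,low[4]=0,low[5]=3,low[6]=?,low[7]=3); scc=(scc[0]=0,scc[1]=1,scc[2]=?,scc[3]=?,scc[4]=0,scc[5]=?,scc[6]=?,scc[7]=?)
step 6: low=(low[0]=0,low[1]=2,low[2]=3,low[3]=?,low[4]=0,low[5]=3,low[6]=?,low[7]=3); scc=(scc[0]=0,scc[1]=1,scc[2]=2,scc[3]=?,scc[4]=0,scc[5]=2,scc[6]=?,scc[7]=2)
step 7: low=(low[0]=0,low[1]=2,low[2]=3,low[3]=6,low[4]=0,low[5]=3,low[6]=7,low[7]=3); scc=(scc[0]=0,scc[1]=1,scc[2]=2,scc[3]=?,scc[4]=0,scc[5]=2,scc[6]=3,scc[7]=2)
step 8: low=(low[0]=0,low[1]=2,low[2]=3,low[3]=6,low[4]=0,low[5]=3,low[6]=7,low[7]=3); scc=(scc[0]=0,scc[1]=1,scc[2]=2,scc[3]=4,scc[4]=0,scc[5]=2,scc[6]=3,scc[7]=2)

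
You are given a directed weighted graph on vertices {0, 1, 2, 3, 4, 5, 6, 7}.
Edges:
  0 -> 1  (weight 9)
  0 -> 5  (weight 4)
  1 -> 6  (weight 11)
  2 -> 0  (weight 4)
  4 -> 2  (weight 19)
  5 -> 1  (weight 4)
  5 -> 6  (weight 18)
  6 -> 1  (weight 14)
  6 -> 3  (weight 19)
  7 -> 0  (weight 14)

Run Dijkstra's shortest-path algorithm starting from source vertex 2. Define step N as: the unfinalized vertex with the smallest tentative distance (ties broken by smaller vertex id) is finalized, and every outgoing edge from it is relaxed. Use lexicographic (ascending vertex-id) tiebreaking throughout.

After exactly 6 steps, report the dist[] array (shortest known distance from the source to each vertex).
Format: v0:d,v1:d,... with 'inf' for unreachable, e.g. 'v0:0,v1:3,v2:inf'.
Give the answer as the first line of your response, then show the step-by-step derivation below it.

v0:4,v1:12,v2:0,v3:42,v4:inf,v5:8,v6:23,v7:inf

step 1: dist = v0:4,v1:inf,v2:0,v3:inf,v4:inf,v5:inf,v6:inf,v7:inf
step 2: dist = v0:4,v1:13,v2:0,v3:inf,v4:inf,v5:8,v6:inf,v7:inf
step 3: dist = v0:4,v1:12,v2:0,v3:inf,v4:inf,v5:8,v6:26,v7:inf
step 4: dist = v0:4,v1:12,v2:0,v3:inf,v4:inf,v5:8,v6:23,v7:inf
step 5: dist = v0:4,v1:12,v2:0,v3:42,v4:inf,v5:8,v6:23,v7:inf
step 6: dist = v0:4,v1:12,v2:0,v3:42,v4:inf,v5:8,v6:23,v7:inf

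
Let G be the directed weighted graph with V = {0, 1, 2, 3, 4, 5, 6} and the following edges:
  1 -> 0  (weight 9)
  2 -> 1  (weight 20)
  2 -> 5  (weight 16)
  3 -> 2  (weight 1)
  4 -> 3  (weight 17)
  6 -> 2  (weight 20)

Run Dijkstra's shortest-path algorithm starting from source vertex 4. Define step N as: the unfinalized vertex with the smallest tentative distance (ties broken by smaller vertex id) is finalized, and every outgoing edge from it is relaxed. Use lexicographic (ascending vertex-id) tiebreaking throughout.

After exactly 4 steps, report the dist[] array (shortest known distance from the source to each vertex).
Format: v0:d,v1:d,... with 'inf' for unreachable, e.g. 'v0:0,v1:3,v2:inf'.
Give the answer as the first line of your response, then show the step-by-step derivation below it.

v0:inf,v1:38,v2:18,v3:17,v4:0,v5:34,v6:inf

step 1: dist = v0:inf,v1:inf,v2:inf,v3:17,v4:0,v5:inf,v6:inf
step 2: dist = v0:inf,v1:inf,v2:18,v3:17,v4:0,v5:inf,v6:inf
step 3: dist = v0:inf,v1:38,v2:18,v3:17,v4:0,v5:34,v6:inf
step 4: dist = v0:inf,v1:38,v2:18,v3:17,v4:0,v5:34,v6:inf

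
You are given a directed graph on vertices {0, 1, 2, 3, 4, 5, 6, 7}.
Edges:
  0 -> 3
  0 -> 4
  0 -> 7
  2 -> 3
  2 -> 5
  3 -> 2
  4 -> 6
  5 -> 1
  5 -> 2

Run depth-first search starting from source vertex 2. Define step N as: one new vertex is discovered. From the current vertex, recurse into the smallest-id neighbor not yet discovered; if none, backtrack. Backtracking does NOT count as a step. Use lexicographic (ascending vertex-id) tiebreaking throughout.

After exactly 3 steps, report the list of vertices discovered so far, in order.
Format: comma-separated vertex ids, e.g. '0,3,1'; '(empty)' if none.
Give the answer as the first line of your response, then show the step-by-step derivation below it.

2,3,5

step 1: discover 2; path=2; order=2
step 2: discover 3; path=2>3; order=2,3
step 3: discover 5; path=2>5; order=2,3,5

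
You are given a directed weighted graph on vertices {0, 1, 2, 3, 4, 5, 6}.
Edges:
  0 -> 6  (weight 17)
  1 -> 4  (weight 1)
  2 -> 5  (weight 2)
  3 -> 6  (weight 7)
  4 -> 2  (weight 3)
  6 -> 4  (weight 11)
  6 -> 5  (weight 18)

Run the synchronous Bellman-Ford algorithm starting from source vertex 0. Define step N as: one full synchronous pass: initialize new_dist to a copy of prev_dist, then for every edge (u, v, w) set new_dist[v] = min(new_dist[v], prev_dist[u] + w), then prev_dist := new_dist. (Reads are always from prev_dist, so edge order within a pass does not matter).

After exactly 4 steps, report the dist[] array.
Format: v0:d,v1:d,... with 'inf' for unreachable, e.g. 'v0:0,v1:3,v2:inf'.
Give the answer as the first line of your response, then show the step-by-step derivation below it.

v0:0,v1:inf,v2:31,v3:inf,v4:28,v5:33,v6:17

step 1: dist = v0:0,v1:inf,v2:inf,v3:inf,v4:inf,v5:inf,v6:17
step 2: dist = v0:0,v1:inf,v2:inf,v3:inf,v4:28,v5:35,v6:17
step 3: dist = v0:0,v1:inf,v2:31,v3:inf,v4:28,v5:35,v6:17
step 4: dist = v0:0,v1:inf,v2:31,v3:inf,v4:28,v5:33,v6:17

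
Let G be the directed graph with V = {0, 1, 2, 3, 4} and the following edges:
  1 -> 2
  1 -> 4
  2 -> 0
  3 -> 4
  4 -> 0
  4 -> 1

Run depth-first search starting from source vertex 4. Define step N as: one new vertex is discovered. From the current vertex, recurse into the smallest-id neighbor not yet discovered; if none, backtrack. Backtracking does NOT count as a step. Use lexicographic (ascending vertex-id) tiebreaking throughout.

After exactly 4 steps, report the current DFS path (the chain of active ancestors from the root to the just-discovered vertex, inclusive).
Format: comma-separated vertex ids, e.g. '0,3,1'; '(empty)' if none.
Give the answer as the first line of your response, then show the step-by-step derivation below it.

4,1,2

step 1: discover 4; path=4; order=4
step 2: discover 0; path=4>0; order=4,0
step 3: discover 1; path=4>1; order=4,0,1
step 4: discover 2; path=4>1>2; order=4,0,1,2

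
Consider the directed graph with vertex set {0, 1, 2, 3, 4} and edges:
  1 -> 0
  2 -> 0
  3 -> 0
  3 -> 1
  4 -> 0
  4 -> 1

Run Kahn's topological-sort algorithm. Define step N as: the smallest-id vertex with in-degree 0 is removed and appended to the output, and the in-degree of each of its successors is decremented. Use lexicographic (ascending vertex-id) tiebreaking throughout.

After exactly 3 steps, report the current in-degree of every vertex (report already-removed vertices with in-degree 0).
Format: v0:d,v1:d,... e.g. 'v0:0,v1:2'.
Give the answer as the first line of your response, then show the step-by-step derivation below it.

v0:1,v1:0,v2:0,v3:0,v4:0

step 1: output 2; order=[2]; indeg=(3,2,0,0,0)
step 2: output 3; order=[2,3]; indeg=(2,1,0,0,0)
step 3: output 4; order=[2,3,4]; indeg=(1,0,0,0,0)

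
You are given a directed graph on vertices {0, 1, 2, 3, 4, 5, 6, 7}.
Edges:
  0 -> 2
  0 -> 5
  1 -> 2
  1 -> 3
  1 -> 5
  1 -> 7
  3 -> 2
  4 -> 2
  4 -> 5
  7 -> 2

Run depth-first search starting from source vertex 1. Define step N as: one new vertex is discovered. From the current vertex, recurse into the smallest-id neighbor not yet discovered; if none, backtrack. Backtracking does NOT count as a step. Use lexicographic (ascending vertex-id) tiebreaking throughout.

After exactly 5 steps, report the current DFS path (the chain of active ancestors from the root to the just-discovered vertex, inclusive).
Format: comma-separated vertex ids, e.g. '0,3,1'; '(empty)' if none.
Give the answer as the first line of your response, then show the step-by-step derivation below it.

1,7

step 1: discover 1; path=1; order=1
step 2: discover 2; path=1>2; order=1,2
step 3: discover 3; path=1>3; order=1,2,3
step 4: discover 5; path=1>5; order=1,2,3,5
step 5: discover 7; path=1>7; order=1,2,3,5,7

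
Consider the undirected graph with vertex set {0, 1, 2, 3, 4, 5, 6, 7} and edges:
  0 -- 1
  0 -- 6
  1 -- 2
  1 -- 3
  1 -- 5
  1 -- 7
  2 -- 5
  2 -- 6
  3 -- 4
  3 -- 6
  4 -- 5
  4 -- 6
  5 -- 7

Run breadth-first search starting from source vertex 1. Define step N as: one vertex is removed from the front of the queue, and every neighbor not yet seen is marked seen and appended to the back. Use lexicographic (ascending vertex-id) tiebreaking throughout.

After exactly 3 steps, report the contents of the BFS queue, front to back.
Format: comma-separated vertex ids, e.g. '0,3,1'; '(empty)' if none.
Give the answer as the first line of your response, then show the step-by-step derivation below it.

3,5,7,6

step 1: dequeue 1; queue=[0,2,3,5,7]; order=1
step 2: dequeue 0; queue=[2,3,5,7,6]; order=1,0
step 3: dequeue 2; queue=[3,5,7,6]; order=1,0,2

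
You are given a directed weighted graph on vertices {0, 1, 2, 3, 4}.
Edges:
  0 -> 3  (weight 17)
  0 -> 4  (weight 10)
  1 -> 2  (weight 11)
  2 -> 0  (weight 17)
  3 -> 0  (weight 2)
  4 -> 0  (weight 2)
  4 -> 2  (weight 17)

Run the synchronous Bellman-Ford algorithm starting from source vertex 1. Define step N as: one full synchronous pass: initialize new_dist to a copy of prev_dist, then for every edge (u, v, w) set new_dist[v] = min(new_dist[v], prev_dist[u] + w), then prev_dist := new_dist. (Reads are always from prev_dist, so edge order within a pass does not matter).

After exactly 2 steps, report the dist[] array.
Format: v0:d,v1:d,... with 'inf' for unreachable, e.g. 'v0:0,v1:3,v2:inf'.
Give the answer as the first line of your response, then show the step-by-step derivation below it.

v0:28,v1:0,v2:11,v3:inf,v4:inf

step 1: dist = v0:inf,v1:0,v2:11,v3:inf,v4:inf
step 2: dist = v0:28,v1:0,v2:11,v3:inf,v4:inf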